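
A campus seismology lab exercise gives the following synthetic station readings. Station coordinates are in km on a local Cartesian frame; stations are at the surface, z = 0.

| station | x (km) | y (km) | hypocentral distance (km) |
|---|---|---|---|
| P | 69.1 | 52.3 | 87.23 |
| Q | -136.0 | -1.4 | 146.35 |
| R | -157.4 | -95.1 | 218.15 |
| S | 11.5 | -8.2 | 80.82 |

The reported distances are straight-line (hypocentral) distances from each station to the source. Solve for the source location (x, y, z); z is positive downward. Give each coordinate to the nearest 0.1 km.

Each station gives a sphere (x−x_i)² + (y−y_i)² + z² = d_i² (stations at z=0).
Subtracting the P sphere from Q and R: z² cancels, leaving linear equations in x and y:
-410.2 x − 107.4 y = -2821.39
-453.0 x − 294.8 y = -13671.68
Solving: x ≈ -8.808, y ≈ 59.911 km (keep extra digits for the depth step; rounded: -8.8, 59.9).
Then from the P sphere: z² = 87.23² − (x − 69.1)² − (y − 52.3)² with x = -8.808, y = 59.911, so z ≈ 38.490 ≈ 38.5 km.

(-8.8, 59.9, 38.5)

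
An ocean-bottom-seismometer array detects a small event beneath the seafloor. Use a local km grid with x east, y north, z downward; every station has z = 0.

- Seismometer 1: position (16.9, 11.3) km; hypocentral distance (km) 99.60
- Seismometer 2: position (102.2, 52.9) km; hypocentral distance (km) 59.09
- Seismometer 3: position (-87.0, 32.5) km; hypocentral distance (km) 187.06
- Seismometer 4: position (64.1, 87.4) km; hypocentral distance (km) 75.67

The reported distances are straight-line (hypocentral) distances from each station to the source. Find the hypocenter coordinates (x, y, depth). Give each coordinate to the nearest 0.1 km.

Each station gives a sphere (x−x_i)² + (y−y_i)² + z² = d_i² (stations at z=0).
Subtracting the Seismometer 1 sphere from Seismometer 2 and Seismometer 3: z² cancels, leaving linear equations in x and y:
170.6 x + 83.2 y = 19258.48
-207.8 x + 42.4 y = -16859.33
Solving: x ≈ 90.499, y ≈ 45.905 km (keep extra digits for the depth step; rounded: 90.5, 45.9).
Then from the Seismometer 1 sphere: z² = 99.60² − (x − 16.9)² − (y − 11.3)² with x = 90.499, y = 45.905, so z ≈ 57.496 ≈ 57.5 km.
Check against Seismometer 4 (with the unrounded solution): distance 75.66 ≈ 75.67 km. ✓

x ≈ 90.5 km, y ≈ 45.9 km, depth ≈ 57.5 km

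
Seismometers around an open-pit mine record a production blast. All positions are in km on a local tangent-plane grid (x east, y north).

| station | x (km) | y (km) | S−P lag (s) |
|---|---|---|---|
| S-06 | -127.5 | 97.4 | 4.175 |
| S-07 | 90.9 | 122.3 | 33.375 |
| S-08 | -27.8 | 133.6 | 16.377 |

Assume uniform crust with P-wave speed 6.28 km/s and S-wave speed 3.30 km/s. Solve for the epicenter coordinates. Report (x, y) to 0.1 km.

-141.2 km east, 123.0 km north

Distance from S−P lag: d = Δt · v_P v_S / (v_P − v_S) = Δt · (6.28·3.30)/(6.28−3.30) ≈ 6.9544·Δt.
So d_S-06 = 29.03, d_S-07 = 232.10, d_S-08 = 113.89 km.
Circle about each station: (x + 127.5)² + (y − 97.4)² = 29.03²; (x − 90.9)² + (y − 122.3)² = 232.10²; (x + 27.8)² + (y − 133.6)² = 113.89².
Subtracting the S-06 equation from the S-07 and S-08 equations removes the quadratic terms:
436.8 x + 49.8 y = -55550.58
199.4 x + 72.4 y = -19249.40
Solving the 2×2 system: x ≈ -141.2, y ≈ 123.0 km.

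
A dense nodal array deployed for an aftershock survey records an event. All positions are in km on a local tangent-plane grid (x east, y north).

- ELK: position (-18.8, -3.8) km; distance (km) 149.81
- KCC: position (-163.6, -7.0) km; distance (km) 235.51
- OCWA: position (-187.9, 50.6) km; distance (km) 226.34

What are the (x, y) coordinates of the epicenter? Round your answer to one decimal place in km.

(19.6, 141.0)

Circle about each station: (x + 18.8)² + (y + 3.8)² = 149.81²; (x + 163.6)² + (y + 7.0)² = 235.51²; (x + 187.9)² + (y − 50.6)² = 226.34².
Subtracting pairs of circle equations eliminates x²+y² and gives linear equations (the radical axes):
-289.6 x − 6.4 y = -6575.84
-338.2 x + 108.8 y = 8712.13
Solving the 2×2 system: x ≈ 19.6, y ≈ 141.0 km.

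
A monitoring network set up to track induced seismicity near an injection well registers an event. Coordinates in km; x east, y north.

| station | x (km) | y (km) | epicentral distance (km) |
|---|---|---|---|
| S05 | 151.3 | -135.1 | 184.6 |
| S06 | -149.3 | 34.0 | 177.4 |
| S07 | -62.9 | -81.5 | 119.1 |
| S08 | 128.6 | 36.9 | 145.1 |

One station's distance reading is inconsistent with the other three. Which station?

S08

Solve using three stations at a time. Using S05, S06, S07 (subtract circle equations pairwise → linear system) gives (x, y) ≈ (24.7, -0.8).
Distances from that point to each station vs reported:
  S05: calculated 184.6 vs reported 184.6 → residual 0.0 km
  S06: calculated 177.4 vs reported 177.4 → residual 0.0 km
  S07: calculated 119.1 vs reported 119.1 → residual 0.0 km
  S08: calculated 110.5 vs reported 145.1 → residual 34.6 km
S05, S06, S07 are mutually consistent (residuals ≈ 0); S08 is off by 34.6 km.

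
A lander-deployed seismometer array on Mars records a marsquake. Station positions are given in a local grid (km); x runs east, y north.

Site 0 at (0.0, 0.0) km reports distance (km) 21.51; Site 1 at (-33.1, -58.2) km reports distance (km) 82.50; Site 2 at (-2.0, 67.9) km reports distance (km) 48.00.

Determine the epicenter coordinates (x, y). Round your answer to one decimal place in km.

Circle about each station: x² + y² = 21.51²; (x + 33.1)² + (y + 58.2)² = 82.50²; (x + 2.0)² + (y − 67.9)² = 48.00².
Subtracting pairs of circle equations eliminates x²+y² and gives linear equations (the radical axes):
-66.2 x − 116.4 y = -1860.72
-4.0 x + 135.8 y = 2773.09
Solving the 2×2 system: x ≈ -7.4, y ≈ 20.2 km.

-7.4 km east, 20.2 km north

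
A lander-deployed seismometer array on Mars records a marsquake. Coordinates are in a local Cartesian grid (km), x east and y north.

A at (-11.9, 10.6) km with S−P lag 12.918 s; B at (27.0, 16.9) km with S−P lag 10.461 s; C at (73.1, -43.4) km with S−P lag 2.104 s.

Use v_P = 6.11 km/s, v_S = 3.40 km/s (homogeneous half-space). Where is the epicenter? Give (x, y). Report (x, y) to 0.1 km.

62.1 km east, -55.2 km north

Distance from S−P lag: d = Δt · v_P v_S / (v_P − v_S) = Δt · (6.11·3.40)/(6.11−3.40) ≈ 7.6657·Δt.
So d_A = 99.03, d_B = 80.19, d_C = 16.13 km.
Circle about each station: (x + 11.9)² + (y − 10.6)² = 99.03²; (x − 27.0)² + (y − 16.9)² = 80.19²; (x − 73.1)² + (y + 43.4)² = 16.13².
Subtracting the A equation from the B and C equations removes the quadratic terms:
77.8 x + 12.6 y = 4137.14
170.0 x − 108.0 y = 16519.96
Solving the 2×2 system: x ≈ 62.1, y ≈ -55.2 km.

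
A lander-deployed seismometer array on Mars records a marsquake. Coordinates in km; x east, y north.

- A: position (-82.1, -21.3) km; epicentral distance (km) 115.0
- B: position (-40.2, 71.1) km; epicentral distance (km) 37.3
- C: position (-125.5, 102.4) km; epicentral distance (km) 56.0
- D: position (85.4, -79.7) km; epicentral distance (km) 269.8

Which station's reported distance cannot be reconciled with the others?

Solve using three stations at a time. Using A, B, C (subtract circle equations pairwise → linear system) gives (x, y) ≈ (-70.3, 93.1).
Distances from that point to each station vs reported:
  A: calculated 115.0 vs reported 115.0 → residual 0.0 km
  B: calculated 37.3 vs reported 37.3 → residual 0.0 km
  C: calculated 56.0 vs reported 56.0 → residual 0.0 km
  D: calculated 232.6 vs reported 269.8 → residual 37.2 km
A, B, C are mutually consistent (residuals ≈ 0); D is off by 37.2 km.

D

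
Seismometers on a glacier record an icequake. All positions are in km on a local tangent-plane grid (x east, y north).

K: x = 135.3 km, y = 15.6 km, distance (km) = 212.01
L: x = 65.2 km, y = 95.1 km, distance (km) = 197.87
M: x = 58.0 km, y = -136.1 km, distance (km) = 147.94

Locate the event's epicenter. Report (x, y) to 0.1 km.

Circle about each station: (x − 135.3)² + (y − 15.6)² = 212.01²; (x − 65.2)² + (y − 95.1)² = 197.87²; (x − 58.0)² + (y + 136.1)² = 147.94².
Subtracting the K equation from the L and M equations removes the quadratic terms:
-140.2 x + 159.0 y = 541.30
-154.6 x − 303.4 y = 26399.76
Solving the 2×2 system: x ≈ -65.0, y ≈ -53.9 km.

-65.0 km east, -53.9 km north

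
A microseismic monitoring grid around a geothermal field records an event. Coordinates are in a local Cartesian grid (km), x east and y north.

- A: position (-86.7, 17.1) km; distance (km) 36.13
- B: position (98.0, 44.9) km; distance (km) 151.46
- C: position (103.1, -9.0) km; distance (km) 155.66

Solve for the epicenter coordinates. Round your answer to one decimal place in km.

(-50.6, 15.6)

Circle about each station: (x + 86.7)² + (y − 17.1)² = 36.13²; (x − 98.0)² + (y − 44.9)² = 151.46²; (x − 103.1)² + (y + 9.0)² = 155.66².
Subtracting the A equation from the B and C equations removes the quadratic terms:
369.4 x + 55.6 y = -17824.04
379.6 x − 52.2 y = -20023.35
Solving the 2×2 system: x ≈ -50.6, y ≈ 15.6 km.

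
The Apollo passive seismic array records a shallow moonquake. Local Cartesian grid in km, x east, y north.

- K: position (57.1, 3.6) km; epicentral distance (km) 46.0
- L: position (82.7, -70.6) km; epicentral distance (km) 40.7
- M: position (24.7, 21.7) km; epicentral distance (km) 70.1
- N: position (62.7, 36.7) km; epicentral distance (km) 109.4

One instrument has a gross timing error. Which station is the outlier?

Solve using three stations at a time. Using K, L, M (subtract circle equations pairwise → linear system) gives (x, y) ≈ (53.4, -42.3).
Distances from that point to each station vs reported:
  K: calculated 46.0 vs reported 46.0 → residual 0.0 km
  L: calculated 40.8 vs reported 40.7 → residual 0.1 km
  M: calculated 70.1 vs reported 70.1 → residual 0.0 km
  N: calculated 79.5 vs reported 109.4 → residual 29.9 km
K, L, M are mutually consistent (residuals ≈ 0); N is off by 29.9 km.

N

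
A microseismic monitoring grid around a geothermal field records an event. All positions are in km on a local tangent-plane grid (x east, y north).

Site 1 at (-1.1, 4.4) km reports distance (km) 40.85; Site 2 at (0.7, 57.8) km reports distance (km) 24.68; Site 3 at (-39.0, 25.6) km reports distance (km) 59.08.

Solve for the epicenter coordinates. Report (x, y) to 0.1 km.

Circle about each station: (x + 1.1)² + (y − 4.4)² = 40.85²; (x − 0.7)² + (y − 57.8)² = 24.68²; (x + 39.0)² + (y − 25.6)² = 59.08².
Subtracting the Site 1 equation from the Site 2 and Site 3 equations removes the quadratic terms:
3.6 x + 106.8 y = 4380.38
-75.8 x + 42.4 y = 334.07
Solving the 2×2 system: x ≈ 18.2, y ≈ 40.4 km.
Check against Site 1 (with the unrounded x, y): √((x + 1.1)²+(y − 4.4)²) = 40.84 ≈ 40.85 km. ✓

x ≈ 18.2 km, y ≈ 40.4 km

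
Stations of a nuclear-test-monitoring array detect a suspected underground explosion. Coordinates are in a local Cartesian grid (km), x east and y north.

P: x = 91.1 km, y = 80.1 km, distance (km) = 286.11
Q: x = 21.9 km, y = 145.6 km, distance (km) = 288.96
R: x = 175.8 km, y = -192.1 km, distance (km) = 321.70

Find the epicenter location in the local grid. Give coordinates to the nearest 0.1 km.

x ≈ -132.1 km, y ≈ -98.9 km

Circle about each station: (x − 91.1)² + (y − 80.1)² = 286.11²; (x − 21.9)² + (y − 145.6)² = 288.96²; (x − 175.8)² + (y + 192.1)² = 321.70².
Subtracting the P equation from the Q and R equations removes the quadratic terms:
-138.4 x + 131.0 y = 5324.80
169.4 x − 544.4 y = 31460.87
Solving the 2×2 system: x ≈ -132.1, y ≈ -98.9 km.
Check against P (with the unrounded x, y): √((x − 91.1)²+(y − 80.1)²) = 286.08 ≈ 286.11 km. ✓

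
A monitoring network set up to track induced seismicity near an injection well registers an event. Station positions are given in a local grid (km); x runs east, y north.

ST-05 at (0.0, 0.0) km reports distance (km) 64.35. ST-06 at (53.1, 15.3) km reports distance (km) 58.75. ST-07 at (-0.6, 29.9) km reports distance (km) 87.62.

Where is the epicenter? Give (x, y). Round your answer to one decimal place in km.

47.7 km east, -43.2 km north

Circle about each station: x² + y² = 64.35²; (x − 53.1)² + (y − 15.3)² = 58.75²; (x + 0.6)² + (y − 29.9)² = 87.62².
Subtracting pairs of circle equations eliminates x²+y² and gives linear equations (the radical axes):
106.2 x + 30.6 y = 3743.06
-1.2 x + 59.8 y = -2641.97
Solving the 2×2 system: x ≈ 47.7, y ≈ -43.2 km.
Check against ST-05 (with the unrounded x, y): √(x²+y²) = 64.37 ≈ 64.35 km. ✓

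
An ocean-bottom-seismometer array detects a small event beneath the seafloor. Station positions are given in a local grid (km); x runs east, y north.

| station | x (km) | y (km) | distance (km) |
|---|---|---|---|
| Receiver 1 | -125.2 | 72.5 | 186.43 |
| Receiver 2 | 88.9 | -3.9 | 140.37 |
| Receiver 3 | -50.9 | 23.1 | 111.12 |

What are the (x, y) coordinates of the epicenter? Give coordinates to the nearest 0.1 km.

Circle about each station: (x + 125.2)² + (y − 72.5)² = 186.43²; (x − 88.9)² + (y + 3.9)² = 140.37²; (x + 50.9)² + (y − 23.1)² = 111.12².
Subtracting the Receiver 1 equation from the Receiver 2 and Receiver 3 equations removes the quadratic terms:
428.2 x − 152.8 y = 2039.54
148.6 x − 98.8 y = 4601.62
Solving the 2×2 system: x ≈ -25.6, y ≈ -85.1 km.

(-25.6, -85.1)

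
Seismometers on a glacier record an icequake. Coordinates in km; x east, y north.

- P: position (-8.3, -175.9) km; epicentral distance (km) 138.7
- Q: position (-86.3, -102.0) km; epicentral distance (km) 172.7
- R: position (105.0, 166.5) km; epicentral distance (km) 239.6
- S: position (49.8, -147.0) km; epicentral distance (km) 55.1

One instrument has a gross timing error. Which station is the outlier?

Solve using three stations at a time. Using P, Q, R (subtract circle equations pairwise → linear system) gives (x, y) ≈ (83.8, -72.2).
Distances from that point to each station vs reported:
  P: calculated 138.7 vs reported 138.7 → residual 0.0 km
  Q: calculated 172.7 vs reported 172.7 → residual 0.0 km
  R: calculated 239.6 vs reported 239.6 → residual 0.0 km
  S: calculated 82.2 vs reported 55.1 → residual 27.1 km
P, Q, R are mutually consistent (residuals ≈ 0); S is off by 27.1 km.

S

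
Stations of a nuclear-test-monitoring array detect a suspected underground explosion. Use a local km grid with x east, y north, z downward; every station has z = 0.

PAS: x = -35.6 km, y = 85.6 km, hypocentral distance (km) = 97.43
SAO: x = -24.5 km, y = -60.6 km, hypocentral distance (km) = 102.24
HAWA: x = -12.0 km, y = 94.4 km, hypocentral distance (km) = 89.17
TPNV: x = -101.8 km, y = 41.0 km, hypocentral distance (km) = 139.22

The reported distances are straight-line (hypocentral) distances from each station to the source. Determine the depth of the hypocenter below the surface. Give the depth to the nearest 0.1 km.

depth ≈ 18.4 km

Each station gives a sphere (x−x_i)² + (y−y_i)² + z² = d_i² (stations at z=0).
Subtracting the PAS sphere from SAO and HAWA: z² cancels, leaving linear equations in x and y:
22.2 x − 292.4 y = -5282.52
47.2 x + 17.6 y = 2001.96
Solving: x ≈ 34.696, y ≈ 20.700 km (keep extra digits for the depth step; rounded: 34.7, 20.7).
Then from the PAS sphere: z² = 97.43² − (x + 35.6)² − (y − 85.6)² with x = 34.696, y = 20.700, so z ≈ 18.414 ≈ 18.4 km.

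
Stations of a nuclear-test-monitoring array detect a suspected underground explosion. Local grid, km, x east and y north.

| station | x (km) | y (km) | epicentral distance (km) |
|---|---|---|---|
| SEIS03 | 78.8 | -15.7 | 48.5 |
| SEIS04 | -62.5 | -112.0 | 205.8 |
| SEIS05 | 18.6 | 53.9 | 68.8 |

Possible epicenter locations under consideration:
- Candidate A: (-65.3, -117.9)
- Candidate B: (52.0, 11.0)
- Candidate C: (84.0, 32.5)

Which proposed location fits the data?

Candidate C

For each candidate, compare |candidate − station| to the reported distance:
Candidate A: residuals SEIS03 128.2, SEIS04 199.3, SEIS05 122.4 → max 199.3 km
Candidate B: residuals SEIS03 10.7, SEIS04 37.8, SEIS05 14.4 → max 37.8 km
Candidate C: residuals SEIS03 0.0, SEIS04 0.0, SEIS05 0.0 → max 0.0 km
Only Candidate C has all residuals ≈ 0.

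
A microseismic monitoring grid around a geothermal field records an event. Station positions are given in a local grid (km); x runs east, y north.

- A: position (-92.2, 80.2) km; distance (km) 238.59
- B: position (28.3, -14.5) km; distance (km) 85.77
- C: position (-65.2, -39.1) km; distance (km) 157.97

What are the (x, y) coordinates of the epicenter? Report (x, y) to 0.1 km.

88.5 km east, -75.6 km north

Circle about each station: (x + 92.2)² + (y − 80.2)² = 238.59²; (x − 28.3)² + (y + 14.5)² = 85.77²; (x + 65.2)² + (y + 39.1)² = 157.97².
Subtracting the A equation from the B and C equations removes the quadratic terms:
241.0 x − 189.4 y = 35646.96
54.0 x − 238.6 y = 22817.64
Solving the 2×2 system: x ≈ 88.5, y ≈ -75.6 km.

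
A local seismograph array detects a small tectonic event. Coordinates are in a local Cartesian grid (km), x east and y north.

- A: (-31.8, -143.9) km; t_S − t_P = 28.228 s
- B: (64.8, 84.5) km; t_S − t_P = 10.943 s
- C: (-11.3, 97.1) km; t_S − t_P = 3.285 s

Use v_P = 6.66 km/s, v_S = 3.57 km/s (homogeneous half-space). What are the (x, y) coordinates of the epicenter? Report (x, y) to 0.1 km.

(-18.6, 72.9)

Distance from S−P lag: d = Δt · v_P v_S / (v_P − v_S) = Δt · (6.66·3.57)/(6.66−3.57) ≈ 7.6946·Δt.
So d_A = 217.20, d_B = 84.20, d_C = 25.28 km.
Circle about each station: (x + 31.8)² + (y + 143.9)² = 217.20²; (x − 64.8)² + (y − 84.5)² = 84.20²; (x + 11.3)² + (y − 97.1)² = 25.28².
Subtracting pairs of circle equations eliminates x²+y² and gives linear equations (the radical axes):
193.2 x + 456.8 y = 29707.04
41.0 x + 482.0 y = 34374.41
Solving the 2×2 system: x ≈ -18.6, y ≈ 72.9 km.
Check against A (with the unrounded x, y): √((x + 31.8)²+(y + 143.9)²) = 217.20 ≈ 217.20 km. ✓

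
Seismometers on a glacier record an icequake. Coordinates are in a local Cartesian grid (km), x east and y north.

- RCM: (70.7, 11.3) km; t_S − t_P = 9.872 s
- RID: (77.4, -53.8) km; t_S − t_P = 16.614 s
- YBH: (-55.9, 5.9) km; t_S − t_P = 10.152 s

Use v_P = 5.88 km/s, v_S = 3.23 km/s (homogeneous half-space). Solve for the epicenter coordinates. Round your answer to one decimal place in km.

(7.1, 42.3)

Distance from S−P lag: d = Δt · v_P v_S / (v_P − v_S) = Δt · (5.88·3.23)/(5.88−3.23) ≈ 7.1669·Δt.
So d_RCM = 70.75, d_RID = 119.07, d_YBH = 72.76 km.
Circle about each station: (x − 70.7)² + (y − 11.3)² = 70.75²; (x − 77.4)² + (y + 53.8)² = 119.07²; (x + 55.9)² + (y − 5.9)² = 72.76².
Subtracting the RCM equation from the RID and YBH equations removes the quadratic terms:
13.4 x − 130.2 y = -5413.08
-253.2 x − 10.8 y = -2255.02
Solving the 2×2 system: x ≈ 7.1, y ≈ 42.3 km.
Check against RCM (with the unrounded x, y): √((x − 70.7)²+(y − 11.3)²) = 70.75 ≈ 70.75 km. ✓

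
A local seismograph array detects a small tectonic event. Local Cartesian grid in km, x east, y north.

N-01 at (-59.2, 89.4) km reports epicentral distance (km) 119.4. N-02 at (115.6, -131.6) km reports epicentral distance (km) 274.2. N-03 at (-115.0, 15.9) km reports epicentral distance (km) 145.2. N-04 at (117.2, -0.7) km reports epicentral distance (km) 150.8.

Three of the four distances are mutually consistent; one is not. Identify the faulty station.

Solve using three stations at a time. Using N-01, N-02, N-04 (subtract circle equations pairwise → linear system) gives (x, y) ≈ (51.2, 135.0).
Distances from that point to each station vs reported:
  N-01: calculated 119.5 vs reported 119.4 → residual 0.1 km
  N-02: calculated 274.2 vs reported 274.2 → residual 0.0 km
  N-03: calculated 204.5 vs reported 145.2 → residual 59.3 km
  N-04: calculated 150.9 vs reported 150.8 → residual 0.1 km
N-01, N-02, N-04 are mutually consistent (residuals ≈ 0); N-03 is off by 59.3 km.

N-03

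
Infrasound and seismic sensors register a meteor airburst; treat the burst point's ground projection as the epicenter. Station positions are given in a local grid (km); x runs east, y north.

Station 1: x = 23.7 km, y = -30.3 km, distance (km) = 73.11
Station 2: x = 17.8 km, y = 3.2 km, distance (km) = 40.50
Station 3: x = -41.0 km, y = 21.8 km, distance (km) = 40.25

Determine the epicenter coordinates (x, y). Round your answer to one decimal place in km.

Circle about each station: (x − 23.7)² + (y + 30.3)² = 73.11²; (x − 17.8)² + (y − 3.2)² = 40.50²; (x + 41.0)² + (y − 21.8)² = 40.25².
Subtracting the Station 1 equation from the Station 2 and Station 3 equations removes the quadratic terms:
-11.8 x + 67.0 y = 2552.12
-129.4 x + 104.2 y = 4401.47
Solving the 2×2 system: x ≈ -3.9, y ≈ 37.4 km.
Check against Station 1 (with the unrounded x, y): √((x − 23.7)²+(y + 30.3)²) = 73.11 ≈ 73.11 km. ✓

x ≈ -3.9 km, y ≈ 37.4 km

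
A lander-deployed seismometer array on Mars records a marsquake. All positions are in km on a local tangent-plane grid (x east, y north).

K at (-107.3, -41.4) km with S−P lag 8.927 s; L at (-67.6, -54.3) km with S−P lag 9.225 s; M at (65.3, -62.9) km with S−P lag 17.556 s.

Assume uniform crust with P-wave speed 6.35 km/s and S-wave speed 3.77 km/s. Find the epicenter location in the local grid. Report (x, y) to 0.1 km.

Distance from S−P lag: d = Δt · v_P v_S / (v_P − v_S) = Δt · (6.35·3.77)/(6.35−3.77) ≈ 9.2789·Δt.
So d_K = 82.83, d_L = 85.60, d_M = 162.90 km.
Circle about each station: (x + 107.3)² + (y + 41.4)² = 82.83²; (x + 67.6)² + (y + 54.3)² = 85.60²; (x − 65.3)² + (y + 62.9)² = 162.90².
Subtracting the K equation from the L and M equations removes the quadratic terms:
79.4 x − 25.8 y = -6175.55
345.2 x − 43.0 y = -24682.35
Solving the 2×2 system: x ≈ -67.6, y ≈ 31.3 km.

x ≈ -67.6 km, y ≈ 31.3 km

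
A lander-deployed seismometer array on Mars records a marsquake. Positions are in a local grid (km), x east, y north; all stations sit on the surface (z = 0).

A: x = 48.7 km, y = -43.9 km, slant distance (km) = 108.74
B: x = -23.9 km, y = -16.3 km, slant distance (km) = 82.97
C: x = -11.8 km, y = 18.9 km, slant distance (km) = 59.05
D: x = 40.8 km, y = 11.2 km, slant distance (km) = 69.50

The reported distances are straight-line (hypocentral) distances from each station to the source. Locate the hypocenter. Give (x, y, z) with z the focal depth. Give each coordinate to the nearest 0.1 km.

(5.6, 41.5, 51.7)

Each station gives a sphere (x−x_i)² + (y−y_i)² + z² = d_i² (stations at z=0).
Subtracting the A sphere from B and C: z² cancels, leaving linear equations in x and y:
-145.2 x + 55.2 y = 1478.37
-121.0 x + 125.6 y = 4535.04
Solving: x ≈ 5.594, y ≈ 41.496 km (keep extra digits for the depth step; rounded: 5.6, 41.5).
Then from the A sphere: z² = 108.74² − (x − 48.7)² − (y + 43.9)² with x = 5.594, y = 41.496, so z ≈ 51.709 ≈ 51.7 km.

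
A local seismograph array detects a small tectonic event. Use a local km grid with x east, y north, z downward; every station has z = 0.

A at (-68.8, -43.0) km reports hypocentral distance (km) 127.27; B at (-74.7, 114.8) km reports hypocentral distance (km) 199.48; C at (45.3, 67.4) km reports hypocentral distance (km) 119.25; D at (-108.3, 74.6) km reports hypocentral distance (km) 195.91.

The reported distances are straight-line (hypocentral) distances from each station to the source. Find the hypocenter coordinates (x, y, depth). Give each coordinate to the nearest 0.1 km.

x ≈ 42.2 km, y ≈ -34.6 km, depth ≈ 61.7 km

Each station gives a sphere (x−x_i)² + (y−y_i)² + z² = d_i² (stations at z=0).
Subtracting the A sphere from B and C: z² cancels, leaving linear equations in x and y:
-11.8 x + 315.6 y = -11417.93
228.2 x + 220.8 y = 1989.50
Solving: x ≈ 42.197, y ≈ -34.601 km (keep extra digits for the depth step; rounded: 42.2, -34.6).
Then from the A sphere: z² = 127.27² − (x + 68.8)² − (y + 43.0)² with x = 42.197, y = -34.601, so z ≈ 61.699 ≈ 61.7 km.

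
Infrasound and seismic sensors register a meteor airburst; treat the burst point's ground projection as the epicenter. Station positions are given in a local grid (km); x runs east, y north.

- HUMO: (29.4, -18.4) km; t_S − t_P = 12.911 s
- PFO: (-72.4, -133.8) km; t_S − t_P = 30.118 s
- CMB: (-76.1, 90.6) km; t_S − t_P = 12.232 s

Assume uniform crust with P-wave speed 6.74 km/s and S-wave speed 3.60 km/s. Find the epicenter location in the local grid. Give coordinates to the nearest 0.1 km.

17.9 km east, 80.7 km north

Distance from S−P lag: d = Δt · v_P v_S / (v_P − v_S) = Δt · (6.74·3.60)/(6.74−3.60) ≈ 7.7274·Δt.
So d_HUMO = 99.77, d_PFO = 232.73, d_CMB = 94.52 km.
Circle about each station: (x − 29.4)² + (y + 18.4)² = 99.77²; (x + 72.4)² + (y + 133.8)² = 232.73²; (x + 76.1)² + (y − 90.6)² = 94.52².
Subtracting the HUMO equation from the PFO and CMB equations removes the quadratic terms:
-203.6 x − 230.8 y = -22267.92
-211.0 x + 218.0 y = 13816.67
Solving the 2×2 system: x ≈ 17.9, y ≈ 80.7 km.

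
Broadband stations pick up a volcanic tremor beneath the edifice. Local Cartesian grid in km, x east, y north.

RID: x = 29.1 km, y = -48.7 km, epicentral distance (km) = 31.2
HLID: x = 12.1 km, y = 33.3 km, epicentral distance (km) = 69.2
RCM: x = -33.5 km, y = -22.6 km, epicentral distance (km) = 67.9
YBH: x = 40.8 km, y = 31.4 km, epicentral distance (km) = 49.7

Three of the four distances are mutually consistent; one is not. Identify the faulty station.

HLID

Solve using three stations at a time. Using RID, RCM, YBH (subtract circle equations pairwise → linear system) gives (x, y) ≈ (34.3, -17.9).
Distances from that point to each station vs reported:
  RID: calculated 31.2 vs reported 31.2 → residual 0.0 km
  HLID: calculated 55.8 vs reported 69.2 → residual 13.4 km
  RCM: calculated 67.9 vs reported 67.9 → residual 0.0 km
  YBH: calculated 49.7 vs reported 49.7 → residual 0.0 km
RID, RCM, YBH are mutually consistent (residuals ≈ 0); HLID is off by 13.4 km.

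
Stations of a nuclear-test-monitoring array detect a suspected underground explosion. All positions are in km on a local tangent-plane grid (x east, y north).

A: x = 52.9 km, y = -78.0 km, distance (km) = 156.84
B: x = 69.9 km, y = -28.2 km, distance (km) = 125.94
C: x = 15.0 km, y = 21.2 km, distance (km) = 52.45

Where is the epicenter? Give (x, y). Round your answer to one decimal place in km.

Circle about each station: (x − 52.9)² + (y + 78.0)² = 156.84²; (x − 69.9)² + (y + 28.2)² = 125.94²; (x − 15.0)² + (y − 21.2)² = 52.45².
Subtracting pairs of circle equations eliminates x²+y² and gives linear equations (the radical axes):
34.0 x + 99.6 y = 5536.74
-75.8 x + 198.4 y = 13639.81
Solving the 2×2 system: x ≈ -18.2, y ≈ 61.8 km.
Check against A (with the unrounded x, y): √((x − 52.9)²+(y + 78.0)²) = 156.84 ≈ 156.84 km. ✓

(-18.2, 61.8)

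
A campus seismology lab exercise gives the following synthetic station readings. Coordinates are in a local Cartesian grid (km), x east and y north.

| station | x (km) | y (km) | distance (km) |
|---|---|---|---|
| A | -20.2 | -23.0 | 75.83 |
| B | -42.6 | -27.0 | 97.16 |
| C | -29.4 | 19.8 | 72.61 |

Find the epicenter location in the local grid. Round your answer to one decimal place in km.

Circle about each station: (x + 20.2)² + (y + 23.0)² = 75.83²; (x + 42.6)² + (y + 27.0)² = 97.16²; (x + 29.4)² + (y − 19.8)² = 72.61².
Subtracting the A equation from the B and C equations removes the quadratic terms:
-44.8 x − 8.0 y = -2083.16
-18.4 x + 85.6 y = 797.34
Solving the 2×2 system: x ≈ 43.2, y ≈ 18.6 km.
Check against A (with the unrounded x, y): √((x + 20.2)²+(y + 23.0)²) = 75.81 ≈ 75.83 km. ✓

(43.2, 18.6)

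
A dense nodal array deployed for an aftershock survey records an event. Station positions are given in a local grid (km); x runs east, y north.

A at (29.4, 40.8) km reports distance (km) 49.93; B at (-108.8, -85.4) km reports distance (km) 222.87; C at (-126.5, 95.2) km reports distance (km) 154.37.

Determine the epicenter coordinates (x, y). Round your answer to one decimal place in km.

27.8 km east, 90.7 km north

Circle about each station: (x − 29.4)² + (y − 40.8)² = 49.93²; (x + 108.8)² + (y + 85.4)² = 222.87²; (x + 126.5)² + (y − 95.2)² = 154.37².
Subtracting the A equation from the B and C equations removes the quadratic terms:
-276.4 x − 252.4 y = -30576.43
-311.8 x + 108.8 y = 1199.20
Solving the 2×2 system: x ≈ 27.8, y ≈ 90.7 km.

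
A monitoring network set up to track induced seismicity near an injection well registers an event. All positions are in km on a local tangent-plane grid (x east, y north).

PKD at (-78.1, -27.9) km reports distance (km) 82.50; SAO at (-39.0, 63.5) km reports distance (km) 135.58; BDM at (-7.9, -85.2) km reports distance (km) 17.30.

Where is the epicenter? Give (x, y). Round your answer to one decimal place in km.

Circle about each station: (x + 78.1)² + (y + 27.9)² = 82.50²; (x + 39.0)² + (y − 63.5)² = 135.58²; (x + 7.9)² + (y + 85.2)² = 17.30².
Subtracting pairs of circle equations eliminates x²+y² and gives linear equations (the radical axes):
78.2 x + 182.8 y = -12900.46
140.4 x − 114.6 y = 6950.39
Solving the 2×2 system: x ≈ -6.0, y ≈ -68.0 km.
Check against PKD (with the unrounded x, y): √((x + 78.1)²+(y + 27.9)²) = 82.50 ≈ 82.50 km. ✓

(-6.0, -68.0)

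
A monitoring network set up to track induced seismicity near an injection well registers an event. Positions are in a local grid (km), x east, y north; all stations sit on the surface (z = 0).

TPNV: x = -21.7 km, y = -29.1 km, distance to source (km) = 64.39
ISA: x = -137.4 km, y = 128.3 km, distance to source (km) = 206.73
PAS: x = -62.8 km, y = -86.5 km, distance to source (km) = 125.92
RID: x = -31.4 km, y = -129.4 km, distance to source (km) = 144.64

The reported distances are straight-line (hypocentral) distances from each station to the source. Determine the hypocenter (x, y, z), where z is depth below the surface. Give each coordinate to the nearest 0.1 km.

Each station gives a sphere (x−x_i)² + (y−y_i)² + z² = d_i² (stations at z=0).
Subtracting the TPNV sphere from ISA and PAS: z² cancels, leaving linear equations in x and y:
-231.4 x + 314.8 y = -4569.27
-82.2 x − 114.8 y = -1601.38
Solving: x ≈ 19.616, y ≈ -0.096 km (keep extra digits for the depth step; rounded: 19.6, -0.1).
Then from the TPNV sphere: z² = 64.39² − (x + 21.7)² − (y + 29.1)² with x = 19.616, y = -0.096, so z ≈ 39.973 ≈ 40.0 km.

(19.6, -0.1, 40.0)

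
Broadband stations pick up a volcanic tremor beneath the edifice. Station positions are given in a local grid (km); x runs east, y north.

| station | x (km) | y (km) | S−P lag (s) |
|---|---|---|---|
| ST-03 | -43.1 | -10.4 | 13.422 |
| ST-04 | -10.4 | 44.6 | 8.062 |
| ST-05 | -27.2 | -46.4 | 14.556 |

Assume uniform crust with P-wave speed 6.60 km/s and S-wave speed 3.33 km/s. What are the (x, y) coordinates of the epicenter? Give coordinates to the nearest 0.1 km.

(40.0, 24.7)

Distance from S−P lag: d = Δt · v_P v_S / (v_P − v_S) = Δt · (6.60·3.33)/(6.60−3.33) ≈ 6.7211·Δt.
So d_ST-03 = 90.21, d_ST-04 = 54.19, d_ST-05 = 97.83 km.
Circle about each station: (x + 43.1)² + (y + 10.4)² = 90.21²; (x + 10.4)² + (y − 44.6)² = 54.19²; (x + 27.2)² + (y + 46.4)² = 97.83².
Subtracting the ST-03 equation from the ST-04 and ST-05 equations removes the quadratic terms:
65.4 x + 110.0 y = 5332.84
31.8 x − 72.0 y = -505.83
Solving the 2×2 system: x ≈ 40.0, y ≈ 24.7 km.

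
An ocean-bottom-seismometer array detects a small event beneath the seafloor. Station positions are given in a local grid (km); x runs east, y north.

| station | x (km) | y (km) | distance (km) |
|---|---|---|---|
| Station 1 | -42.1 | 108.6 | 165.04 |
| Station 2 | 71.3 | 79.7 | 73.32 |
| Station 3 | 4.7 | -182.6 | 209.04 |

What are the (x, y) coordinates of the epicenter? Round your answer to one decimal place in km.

Circle about each station: (x + 42.1)² + (y − 108.6)² = 165.04²; (x − 71.3)² + (y − 79.7)² = 73.32²; (x − 4.7)² + (y + 182.6)² = 209.04².
Subtracting the Station 1 equation from the Station 2 and Station 3 equations removes the quadratic terms:
226.8 x − 57.8 y = 19731.79
93.6 x − 582.4 y = 3338.96
Solving the 2×2 system: x ≈ 89.2, y ≈ 8.6 km.

x ≈ 89.2 km, y ≈ 8.6 km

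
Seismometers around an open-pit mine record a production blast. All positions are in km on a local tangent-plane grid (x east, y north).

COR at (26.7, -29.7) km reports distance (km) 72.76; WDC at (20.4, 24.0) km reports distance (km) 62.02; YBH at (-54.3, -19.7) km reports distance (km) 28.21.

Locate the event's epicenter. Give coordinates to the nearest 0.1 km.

Circle about each station: (x − 26.7)² + (y + 29.7)² = 72.76²; (x − 20.4)² + (y − 24.0)² = 62.02²; (x + 54.3)² + (y + 19.7)² = 28.21².
Subtracting the COR equation from the WDC and YBH equations removes the quadratic terms:
-12.6 x + 107.4 y = 844.72
-162.0 x + 20.0 y = 6239.81
Solving the 2×2 system: x ≈ -38.1, y ≈ 3.4 km.

-38.1 km east, 3.4 km north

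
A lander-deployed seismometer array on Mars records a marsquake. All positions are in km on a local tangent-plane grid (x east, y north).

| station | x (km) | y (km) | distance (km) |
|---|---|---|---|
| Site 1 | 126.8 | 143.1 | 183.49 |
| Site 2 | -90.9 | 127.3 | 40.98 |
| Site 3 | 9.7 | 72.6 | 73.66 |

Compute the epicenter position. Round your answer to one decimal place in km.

Circle about each station: (x − 126.8)² + (y − 143.1)² = 183.49²; (x + 90.9)² + (y − 127.3)² = 40.98²; (x − 9.7)² + (y − 72.6)² = 73.66².
Subtracting the Site 1 equation from the Site 2 and Site 3 equations removes the quadratic terms:
-435.4 x − 31.6 y = 19901.47
-234.2 x − 141.0 y = -2948.22
Solving the 2×2 system: x ≈ -53.7, y ≈ 110.1 km.

x ≈ -53.7 km, y ≈ 110.1 km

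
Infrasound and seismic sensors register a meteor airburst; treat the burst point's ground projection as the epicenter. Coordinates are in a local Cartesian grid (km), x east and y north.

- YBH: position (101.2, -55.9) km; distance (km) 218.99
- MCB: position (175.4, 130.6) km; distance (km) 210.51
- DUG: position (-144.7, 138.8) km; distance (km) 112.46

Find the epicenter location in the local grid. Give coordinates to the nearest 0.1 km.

Circle about each station: (x − 101.2)² + (y + 55.9)² = 218.99²; (x − 175.4)² + (y − 130.6)² = 210.51²; (x + 144.7)² + (y − 138.8)² = 112.46².
Subtracting the YBH equation from the MCB and DUG equations removes the quadratic terms:
148.4 x + 373.0 y = 38097.43
-491.8 x + 389.4 y = 62146.65
Solving the 2×2 system: x ≈ -34.6, y ≈ 115.9 km.

-34.6 km east, 115.9 km north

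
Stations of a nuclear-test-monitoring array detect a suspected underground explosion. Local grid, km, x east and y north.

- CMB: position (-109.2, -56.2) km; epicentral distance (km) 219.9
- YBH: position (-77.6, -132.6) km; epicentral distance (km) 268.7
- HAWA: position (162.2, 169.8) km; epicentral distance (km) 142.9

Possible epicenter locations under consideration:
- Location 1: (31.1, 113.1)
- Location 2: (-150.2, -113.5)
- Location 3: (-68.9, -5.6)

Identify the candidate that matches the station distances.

For each candidate, compare |candidate − station| to the reported distance:
Location 1: residuals CMB 0.0, YBH 0.0, HAWA 0.1 → max 0.1 km
Location 2: residuals CMB 149.4, YBH 193.6, HAWA 278.8 → max 278.8 km
Location 3: residuals CMB 155.2, YBH 141.4, HAWA 147.2 → max 155.2 km
Only Location 1 has all residuals ≈ 0.

Location 1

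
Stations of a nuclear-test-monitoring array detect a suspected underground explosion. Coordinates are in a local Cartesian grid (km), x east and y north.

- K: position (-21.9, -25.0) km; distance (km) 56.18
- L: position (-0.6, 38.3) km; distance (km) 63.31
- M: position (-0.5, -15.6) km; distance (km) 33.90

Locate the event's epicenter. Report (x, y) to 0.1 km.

Circle about each station: (x + 21.9)² + (y + 25.0)² = 56.18²; (x + 0.6)² + (y − 38.3)² = 63.31²; (x + 0.5)² + (y + 15.6)² = 33.90².
Subtracting the K equation from the L and M equations removes the quadratic terms:
42.6 x + 126.6 y = -489.32
42.8 x + 18.8 y = 1145.98
Solving the 2×2 system: x ≈ 33.4, y ≈ -15.1 km.
Check against K (with the unrounded x, y): √((x + 21.9)²+(y + 25.0)²) = 56.19 ≈ 56.18 km. ✓

x ≈ 33.4 km, y ≈ -15.1 km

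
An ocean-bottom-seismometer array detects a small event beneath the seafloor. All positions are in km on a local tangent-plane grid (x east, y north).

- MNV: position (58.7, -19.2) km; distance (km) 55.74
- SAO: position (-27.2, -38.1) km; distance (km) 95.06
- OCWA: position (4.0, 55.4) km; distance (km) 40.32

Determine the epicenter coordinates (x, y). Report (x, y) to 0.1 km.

Circle about each station: (x − 58.7)² + (y + 19.2)² = 55.74²; (x + 27.2)² + (y + 38.1)² = 95.06²; (x − 4.0)² + (y − 55.4)² = 40.32².
Subtracting the MNV equation from the SAO and OCWA equations removes the quadratic terms:
-171.8 x − 37.8 y = -7552.34
-109.4 x + 149.2 y = 752.08
Solving the 2×2 system: x ≈ 36.9, y ≈ 32.1 km.

x ≈ 36.9 km, y ≈ 32.1 km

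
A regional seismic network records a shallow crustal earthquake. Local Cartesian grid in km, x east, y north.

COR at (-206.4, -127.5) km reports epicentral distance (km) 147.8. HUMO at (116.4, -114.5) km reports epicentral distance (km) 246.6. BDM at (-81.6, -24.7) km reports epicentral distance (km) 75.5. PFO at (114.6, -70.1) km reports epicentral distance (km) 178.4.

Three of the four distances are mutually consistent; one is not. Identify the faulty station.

Solve using three stations at a time. Using COR, BDM, PFO (subtract circle equations pairwise → linear system) gives (x, y) ≈ (-61.7, -97.5).
Distances from that point to each station vs reported:
  COR: calculated 147.8 vs reported 147.8 → residual 0.0 km
  HUMO: calculated 178.9 vs reported 246.6 → residual 67.7 km
  BDM: calculated 75.5 vs reported 75.5 → residual 0.0 km
  PFO: calculated 178.4 vs reported 178.4 → residual 0.0 km
COR, BDM, PFO are mutually consistent (residuals ≈ 0); HUMO is off by 67.7 km.

HUMO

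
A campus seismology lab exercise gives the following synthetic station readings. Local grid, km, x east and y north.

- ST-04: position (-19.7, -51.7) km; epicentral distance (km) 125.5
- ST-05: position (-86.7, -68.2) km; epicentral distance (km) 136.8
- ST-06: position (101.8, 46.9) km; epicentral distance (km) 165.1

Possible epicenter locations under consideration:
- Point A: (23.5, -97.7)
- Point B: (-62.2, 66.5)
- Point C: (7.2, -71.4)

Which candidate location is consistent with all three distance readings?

For each candidate, compare |candidate − station| to the reported distance:
Point A: residuals ST-04 62.4, ST-05 22.7, ST-06 0.7 → max 62.4 km
Point B: residuals ST-04 0.1, ST-05 0.1, ST-06 0.1 → max 0.1 km
Point C: residuals ST-04 92.2, ST-05 42.8, ST-06 13.6 → max 92.2 km
Only Point B has all residuals ≈ 0.

Point B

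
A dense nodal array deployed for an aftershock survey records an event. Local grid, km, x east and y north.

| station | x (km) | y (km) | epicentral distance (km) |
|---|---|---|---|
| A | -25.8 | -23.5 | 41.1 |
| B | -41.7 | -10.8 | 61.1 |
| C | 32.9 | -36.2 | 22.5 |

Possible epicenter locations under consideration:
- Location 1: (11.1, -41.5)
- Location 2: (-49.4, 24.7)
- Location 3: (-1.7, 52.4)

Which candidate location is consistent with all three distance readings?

Location 1

For each candidate, compare |candidate − station| to the reported distance:
Location 1: residuals A 0.0, B 0.0, C 0.1 → max 0.1 km
Location 2: residuals A 12.6, B 24.8, C 79.9 → max 79.9 km
Location 3: residuals A 38.5, B 13.7, C 72.6 → max 72.6 km
Only Location 1 has all residuals ≈ 0.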